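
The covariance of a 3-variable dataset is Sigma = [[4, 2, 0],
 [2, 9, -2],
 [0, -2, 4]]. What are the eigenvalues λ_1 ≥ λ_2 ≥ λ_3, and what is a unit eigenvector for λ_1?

Step 1 — characteristic polynomial p(λ) = det(λI - Sigma) = λ³ - tr·λ² + c_1·λ - det, where tr = trace, c_1 = sum of the principal 2×2 minors, det = det(Sigma):
  tr = 4 + 9 + 4 = 17,
  c_1 = (4·9 - (2)²) + (4·4 - (0)²) + (9·4 - (-2)²) = 32 + 16 + 32 = 80,
  det = 4·(9·4 - (-2)²) - (2)·((2)·4 - (-2)·(0)) + (0)·((2)·(-2) - 9·(0)) = 4·(32) - (2)·(8) + (0)·(-4) = 112.
  So p(λ) = λ³ - 17λ² + 80λ - 112.
Step 2 — look for an integer root (rational root theorem: any rational root is an integer divisor of 112). Testing λ = 4:
  p(4) = 64 - 272 + 320 - 112 = 0  ✓
  Dividing out (λ - 4): p(λ) = (λ - 4)(λ² - 13λ + 28).
Step 3 — remaining eigenvalues from the quadratic λ² - 13λ + 28 = 0:
  Δ = 13² - 4·28 = 169 - 112 = 57,  λ = (13 ± √57)/2 = (13 ± 7.5498)/2 ≈ 10.2749 or 2.7251.
  Sorted: λ_1 = 10.2749,  λ_2 = 4,  λ_3 = 2.7251  (check: sum = 17 = tr ✓).

Step 4 — unit eigenvector for λ_1 ≈ 10.2749: v spans the null space of (Sigma - λ_1 I), whose rows are
  r_1 = (-6.2749, 2, 0),  r_2 = (2, -1.2749, -2),  r_3 = (0, -2, -6.2749).
  v is orthogonal to every row, so take v ∝ r_1 × r_2 = ((2)·(-2) - (0)·(-1.2749), (0)·(2) - (-6.2749)·(-2), (-6.2749)·(-1.2749) - (2)·(2)) ≈ (-4, -12.5498, 4).
  Rescale (multiply by -1 so the first nonzero entry is positive): u = (4, 12.5498, -4).
  ||u|| = √((4)² + (12.5498)² + (-4)²) = √(189.4983) ≈ 13.7658,  v_1 = u/||u|| ≈ (0.2906, 0.9117, -0.2906) (||v_1|| = 1).

λ_1 = 10.2749,  λ_2 = 4,  λ_3 = 2.7251;  v_1 ≈ (0.2906, 0.9117, -0.2906)


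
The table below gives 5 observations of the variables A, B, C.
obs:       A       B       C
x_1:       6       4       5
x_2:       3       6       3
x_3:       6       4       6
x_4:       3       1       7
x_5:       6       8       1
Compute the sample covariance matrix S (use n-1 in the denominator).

Step 1 — column means:
  mean(A) = (6 + 3 + 6 + 3 + 6) / 5 = 24/5 = 4.8
  mean(B) = (4 + 6 + 4 + 1 + 8) / 5 = 23/5 = 4.6
  mean(C) = (5 + 3 + 6 + 7 + 1) / 5 = 22/5 = 4.4

Step 2 — sample covariance S[i,j] = (1/(n-1)) · Σ_k (x_{k,i} - mean_i) · (x_{k,j} - mean_j), with n-1 = 4.
  S[A,A] = ((1.2)·(1.2) + (-1.8)·(-1.8) + (1.2)·(1.2) + (-1.8)·(-1.8) + (1.2)·(1.2)) / 4 = 10.8/4 = 2.7
  S[A,B] = ((1.2)·(-0.6) + (-1.8)·(1.4) + (1.2)·(-0.6) + (-1.8)·(-3.6) + (1.2)·(3.4)) / 4 = 6.6/4 = 1.65
  S[A,C] = ((1.2)·(0.6) + (-1.8)·(-1.4) + (1.2)·(1.6) + (-1.8)·(2.6) + (1.2)·(-3.4)) / 4 = -3.6/4 = -0.9
  S[B,B] = ((-0.6)·(-0.6) + (1.4)·(1.4) + (-0.6)·(-0.6) + (-3.6)·(-3.6) + (3.4)·(3.4)) / 4 = 27.2/4 = 6.8
  S[B,C] = ((-0.6)·(0.6) + (1.4)·(-1.4) + (-0.6)·(1.6) + (-3.6)·(2.6) + (3.4)·(-3.4)) / 4 = -24.2/4 = -6.05
  S[C,C] = ((0.6)·(0.6) + (-1.4)·(-1.4) + (1.6)·(1.6) + (2.6)·(2.6) + (-3.4)·(-3.4)) / 4 = 23.2/4 = 5.8

S is symmetric (S[j,i] = S[i,j]). Assembling:

S = [[2.7, 1.65, -0.9],
 [1.65, 6.8, -6.05],
 [-0.9, -6.05, 5.8]]


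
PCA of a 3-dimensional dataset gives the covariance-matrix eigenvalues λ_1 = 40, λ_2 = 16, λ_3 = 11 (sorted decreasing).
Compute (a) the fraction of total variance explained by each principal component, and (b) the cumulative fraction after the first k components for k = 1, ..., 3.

Step 1 — total variance = trace(Sigma) = Σ λ_i = 40 + 16 + 11 = 67.

Step 2 — fraction explained by component i = λ_i / Σ λ:
  PC1: 40/67 = 0.597
  PC2: 16/67 = 0.2388
  PC3: 11/67 = 0.1642

Step 3 — cumulative fraction after k components = (λ_1 + ... + λ_k) / Σ λ:
  k = 1: 40/67 = 0.597
  k = 2: (40 + 16)/67 = 56/67 = 0.8358
  k = 3: (40 + 16 + 11)/67 = 67/67 = 1

Summary (fraction, with percent):

explained: PC1 0.597 (59.7%), PC2 0.2388 (23.88%), PC3 0.1642 (16.42%);  cumulative: 0.597, 0.8358, 1


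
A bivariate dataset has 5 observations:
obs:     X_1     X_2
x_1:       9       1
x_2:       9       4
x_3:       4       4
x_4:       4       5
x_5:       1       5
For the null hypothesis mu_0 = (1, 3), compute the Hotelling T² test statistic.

Step 1 — sample mean vector:
  mean(X_1) = (9 + 9 + 4 + 4 + 1) / 5 = 27/5 = 5.4
  mean(X_2) = (1 + 4 + 4 + 5 + 5) / 5 = 19/5 = 3.8
  x̄ = (5.4, 3.8),  deviation x̄ - mu_0 = (5.4, 3.8) - (1, 3) = (4.4, 0.8).

Step 2 — sample covariance matrix, S[i,j] = (1/(n-1)) · Σ_k (x_{k,i} - mean_i) · (x_{k,j} - mean_j), divisor n-1 = 4:
  S[X_1,X_1] = ((3.6)·(3.6) + (3.6)·(3.6) + (-1.4)·(-1.4) + (-1.4)·(-1.4) + (-4.4)·(-4.4)) / 4 = 49.2/4 = 12.3
  S[X_1,X_2] = ((3.6)·(-2.8) + (3.6)·(0.2) + (-1.4)·(0.2) + (-1.4)·(1.2) + (-4.4)·(1.2)) / 4 = -16.6/4 = -4.15
  S[X_2,X_2] = ((-2.8)·(-2.8) + (0.2)·(0.2) + (0.2)·(0.2) + (1.2)·(1.2) + (1.2)·(1.2)) / 4 = 10.8/4 = 2.7
  S = [[12.3, -4.15],
 [-4.15, 2.7]].

Step 3 — invert S. det(S) = 12.3·2.7 - (-4.15)² = 15.9875.
  S^{-1} = (1/det) · [[d, -b], [-b, a]] = [[0.1689, 0.2596],
 [0.2596, 0.7694]].

Step 4 — quadratic form (x̄ - mu_0)^T · S^{-1} · (x̄ - mu_0):
  S^{-1} · (x̄ - mu_0) = (0.9507, 1.7576),
  (x̄ - mu_0)^T · [...] = (4.4)·(0.9507) + (0.8)·(1.7576) = 5.5894.

Step 5 — scale by n: T² = 5 · 5.5894 = 27.9468.

T² ≈ 27.9468


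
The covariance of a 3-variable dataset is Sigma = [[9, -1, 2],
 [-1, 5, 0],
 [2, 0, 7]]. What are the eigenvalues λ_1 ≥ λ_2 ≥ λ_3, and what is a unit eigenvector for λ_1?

Step 1 — characteristic polynomial p(λ) = det(λI - Sigma) = λ³ - tr·λ² + c_1·λ - det, where tr = trace, c_1 = sum of the principal 2×2 minors, det = det(Sigma):
  tr = 9 + 5 + 7 = 21,
  c_1 = (9·5 - (-1)²) + (9·7 - (2)²) + (5·7 - (0)²) = 44 + 59 + 35 = 138,
  det = 9·(5·7 - (0)²) - (-1)·((-1)·7 - (0)·(2)) + (2)·((-1)·(0) - 5·(2)) = 9·(35) - (-1)·(-7) + (2)·(-10) = 288.
  So p(λ) = λ³ - 21λ² + 138λ - 288.
Step 2 — look for an integer root (rational root theorem: any rational root is an integer divisor of 288). Testing λ = 6:
  p(6) = 216 - 756 + 828 - 288 = 0  ✓
  Dividing out (λ - 6): p(λ) = (λ - 6)(λ² - 15λ + 48).
Step 3 — remaining eigenvalues from the quadratic λ² - 15λ + 48 = 0:
  Δ = 15² - 4·48 = 225 - 192 = 33,  λ = (15 ± √33)/2 = (15 ± 5.7446)/2 ≈ 10.3723 or 4.6277.
  Sorted: λ_1 = 10.3723,  λ_2 = 6,  λ_3 = 4.6277  (check: sum = 21 = tr ✓).

Step 4 — unit eigenvector for λ_1 ≈ 10.3723: v spans the null space of (Sigma - λ_1 I), whose rows are
  r_1 = (-1.3723, -1, 2),  r_2 = (-1, -5.3723, 0),  r_3 = (2, 0, -3.3723).
  v is orthogonal to every row, so take v ∝ r_1 × r_2 = ((-1)·(0) - (2)·(-5.3723), (2)·(-1) - (-1.3723)·(0), (-1.3723)·(-5.3723) - (-1)·(-1)) ≈ (10.7446, -2, 6.3723).
  Let u = (10.7446, -2, 6.3723).
  ||u|| = √((10.7446)² + (-2)² + (6.3723)²) = √(160.0516) ≈ 12.6511,  v_1 = u/||u|| ≈ (0.8493, -0.1581, 0.5037) (||v_1|| = 1).

λ_1 = 10.3723,  λ_2 = 6,  λ_3 = 4.6277;  v_1 ≈ (0.8493, -0.1581, 0.5037)


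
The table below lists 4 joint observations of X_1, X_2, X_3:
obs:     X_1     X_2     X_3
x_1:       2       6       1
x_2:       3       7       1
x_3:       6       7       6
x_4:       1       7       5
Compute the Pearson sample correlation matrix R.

Step 1 — column means:
  mean(X_1) = (2 + 3 + 6 + 1) / 4 = 12/4 = 3
  mean(X_2) = (6 + 7 + 7 + 7) / 4 = 27/4 = 6.75
  mean(X_3) = (1 + 1 + 6 + 5) / 4 = 13/4 = 3.25

Step 2 — sample variances and covariances s[i,j] = (1/(n-1)) · Σ_k (x_{k,i} - mean_i) · (x_{k,j} - mean_j), with n-1 = 3:
  s[X_1,X_1] = ((-1)·(-1) + (0)·(0) + (3)·(3) + (-2)·(-2)) / 3 = 14/3 = 4.6667
  s[X_1,X_2] = ((-1)·(-0.75) + (0)·(0.25) + (3)·(0.25) + (-2)·(0.25)) / 3 = 1/3 = 0.3333
  s[X_1,X_3] = ((-1)·(-2.25) + (0)·(-2.25) + (3)·(2.75) + (-2)·(1.75)) / 3 = 7/3 = 2.3333
  s[X_2,X_2] = ((-0.75)·(-0.75) + (0.25)·(0.25) + (0.25)·(0.25) + (0.25)·(0.25)) / 3 = 0.75/3 = 0.25
  s[X_2,X_3] = ((-0.75)·(-2.25) + (0.25)·(-2.25) + (0.25)·(2.75) + (0.25)·(1.75)) / 3 = 2.25/3 = 0.75
  s[X_3,X_3] = ((-2.25)·(-2.25) + (-2.25)·(-2.25) + (2.75)·(2.75) + (1.75)·(1.75)) / 3 = 20.75/3 = 6.9167
  Sample standard deviations s_i = √(s[i,i]):
  s(X_1) = √(4.6667) = 2.1602
  s(X_2) = √(0.25) = 0.5
  s(X_3) = √(6.9167) = 2.63

Step 3 — r_{ij} = s_{ij} / (s_i · s_j):
  r[X_1,X_1] = 1 (diagonal).
  r[X_1,X_2] = 0.3333 / (2.1602 · 0.5) = 0.3333 / 1.0801 = 0.3086
  r[X_1,X_3] = 2.3333 / (2.1602 · 2.63) = 2.3333 / 5.6814 = 0.4107
  r[X_2,X_2] = 1 (diagonal).
  r[X_2,X_3] = 0.75 / (0.5 · 2.63) = 0.75 / 1.315 = 0.5704
  r[X_3,X_3] = 1 (diagonal).

R is symmetric with unit diagonal. Assembling:

R = [[1, 0.3086, 0.4107],
 [0.3086, 1, 0.5704],
 [0.4107, 0.5704, 1]]


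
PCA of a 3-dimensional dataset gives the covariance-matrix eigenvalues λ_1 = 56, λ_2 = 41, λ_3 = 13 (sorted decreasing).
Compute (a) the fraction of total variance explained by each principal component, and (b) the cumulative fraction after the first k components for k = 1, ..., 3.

Step 1 — total variance = trace(Sigma) = Σ λ_i = 56 + 41 + 13 = 110.

Step 2 — fraction explained by component i = λ_i / Σ λ:
  PC1: 56/110 = 0.5091
  PC2: 41/110 = 0.3727
  PC3: 13/110 = 0.1182

Step 3 — cumulative fraction after k components = (λ_1 + ... + λ_k) / Σ λ:
  k = 1: 56/110 = 0.5091
  k = 2: (56 + 41)/110 = 97/110 = 0.8818
  k = 3: (56 + 41 + 13)/110 = 110/110 = 1

Summary (fraction, with percent):

explained: PC1 0.5091 (50.91%), PC2 0.3727 (37.27%), PC3 0.1182 (11.82%);  cumulative: 0.5091, 0.8818, 1


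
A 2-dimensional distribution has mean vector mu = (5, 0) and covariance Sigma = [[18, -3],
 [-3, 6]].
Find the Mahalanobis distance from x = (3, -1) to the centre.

Step 1 — centre the observation: (x - mu) = (-2, -1).

Step 2 — invert Sigma. det(Sigma) = 18·6 - (-3)² = 99.
  Sigma^{-1} = (1/det) · [[d, -b], [-b, a]] = [[0.0606, 0.0303],
 [0.0303, 0.1818]].

Step 3 — form the quadratic (x - mu)^T · Sigma^{-1} · (x - mu):
  Sigma^{-1} · (x - mu) = (-0.1515, -0.2424).
  (x - mu)^T · [Sigma^{-1} · (x - mu)] = (-2)·(-0.1515) + (-1)·(-0.2424) = 0.5455.

Step 4 — take square root: d = √(0.5455) ≈ 0.7385.

d(x, mu) = √(0.5455) ≈ 0.7385


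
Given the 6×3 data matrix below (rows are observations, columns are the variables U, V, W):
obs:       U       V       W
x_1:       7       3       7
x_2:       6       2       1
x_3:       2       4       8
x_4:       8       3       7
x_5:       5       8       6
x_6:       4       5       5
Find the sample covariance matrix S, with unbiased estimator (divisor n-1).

Step 1 — column means:
  mean(U) = (7 + 6 + 2 + 8 + 5 + 4) / 6 = 32/6 = 5.3333
  mean(V) = (3 + 2 + 4 + 3 + 8 + 5) / 6 = 25/6 = 4.1667
  mean(W) = (7 + 1 + 8 + 7 + 6 + 5) / 6 = 34/6 = 5.6667

Step 2 — sample covariance S[i,j] = (1/(n-1)) · Σ_k (x_{k,i} - mean_i) · (x_{k,j} - mean_j), with n-1 = 5.
  S[U,U] = ((1.6667)·(1.6667) + (0.6667)·(0.6667) + (-3.3333)·(-3.3333) + (2.6667)·(2.6667) + (-0.3333)·(-0.3333) + (-1.3333)·(-1.3333)) / 5 = 23.3333/5 = 4.6667
  S[U,V] = ((1.6667)·(-1.1667) + (0.6667)·(-2.1667) + (-3.3333)·(-0.1667) + (2.6667)·(-1.1667) + (-0.3333)·(3.8333) + (-1.3333)·(0.8333)) / 5 = -8.3333/5 = -1.6667
  S[U,W] = ((1.6667)·(1.3333) + (0.6667)·(-4.6667) + (-3.3333)·(2.3333) + (2.6667)·(1.3333) + (-0.3333)·(0.3333) + (-1.3333)·(-0.6667)) / 5 = -4.3333/5 = -0.8667
  S[V,V] = ((-1.1667)·(-1.1667) + (-2.1667)·(-2.1667) + (-0.1667)·(-0.1667) + (-1.1667)·(-1.1667) + (3.8333)·(3.8333) + (0.8333)·(0.8333)) / 5 = 22.8333/5 = 4.5667
  S[V,W] = ((-1.1667)·(1.3333) + (-2.1667)·(-4.6667) + (-0.1667)·(2.3333) + (-1.1667)·(1.3333) + (3.8333)·(0.3333) + (0.8333)·(-0.6667)) / 5 = 7.3333/5 = 1.4667
  S[W,W] = ((1.3333)·(1.3333) + (-4.6667)·(-4.6667) + (2.3333)·(2.3333) + (1.3333)·(1.3333) + (0.3333)·(0.3333) + (-0.6667)·(-0.6667)) / 5 = 31.3333/5 = 6.2667

S is symmetric (S[j,i] = S[i,j]). Assembling:

S = [[4.6667, -1.6667, -0.8667],
 [-1.6667, 4.5667, 1.4667],
 [-0.8667, 1.4667, 6.2667]]


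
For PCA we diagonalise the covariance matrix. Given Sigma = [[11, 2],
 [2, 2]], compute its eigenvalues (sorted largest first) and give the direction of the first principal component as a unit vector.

Step 1 — characteristic polynomial of 2×2 Sigma:
  det(Sigma - λI) = λ² - trace · λ + det = 0.
  trace = 11 + 2 = 13, det = 11·2 - (2)² = 18.
Step 2 — discriminant:
  Δ = trace² - 4·det = 169 - 72 = 97.
Step 3 — eigenvalues:
  λ = (trace ± √Δ)/2 = (13 ± 9.8489)/2,
  λ_1 = 11.4244,  λ_2 = 1.5756.

Step 4 — unit eigenvector for λ_1: solve (Sigma - λ_1 I)v = 0. First row:
  (11 - 11.4244)·v_x + (2)·v_y = 0, i.e. (-0.4244)·v_x + (2)·v_y = 0,
  so v ∝ (b, λ_1 - a) = (2, 0.4244) = u.
  ||u|| = √((2)² + (0.4244)²) = √(4.1801) ≈ 2.0445,
  v_1 = u/||u|| ≈ (0.9782, 0.2076) (||v_1|| = 1).

λ_1 = 11.4244,  λ_2 = 1.5756;  v_1 ≈ (0.9782, 0.2076)


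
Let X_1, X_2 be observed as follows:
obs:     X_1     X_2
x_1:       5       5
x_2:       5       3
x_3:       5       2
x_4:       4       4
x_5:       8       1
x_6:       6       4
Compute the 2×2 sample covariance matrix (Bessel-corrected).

Step 1 — column means:
  mean(X_1) = (5 + 5 + 5 + 4 + 8 + 6) / 6 = 33/6 = 5.5
  mean(X_2) = (5 + 3 + 2 + 4 + 1 + 4) / 6 = 19/6 = 3.1667

Step 2 — sample covariance S[i,j] = (1/(n-1)) · Σ_k (x_{k,i} - mean_i) · (x_{k,j} - mean_j), with n-1 = 5.
  S[X_1,X_1] = ((-0.5)·(-0.5) + (-0.5)·(-0.5) + (-0.5)·(-0.5) + (-1.5)·(-1.5) + (2.5)·(2.5) + (0.5)·(0.5)) / 5 = 9.5/5 = 1.9
  S[X_1,X_2] = ((-0.5)·(1.8333) + (-0.5)·(-0.1667) + (-0.5)·(-1.1667) + (-1.5)·(0.8333) + (2.5)·(-2.1667) + (0.5)·(0.8333)) / 5 = -6.5/5 = -1.3
  S[X_2,X_2] = ((1.8333)·(1.8333) + (-0.1667)·(-0.1667) + (-1.1667)·(-1.1667) + (0.8333)·(0.8333) + (-2.1667)·(-2.1667) + (0.8333)·(0.8333)) / 5 = 10.8333/5 = 2.1667

S is symmetric (S[j,i] = S[i,j]). Assembling:

S = [[1.9, -1.3],
 [-1.3, 2.1667]]


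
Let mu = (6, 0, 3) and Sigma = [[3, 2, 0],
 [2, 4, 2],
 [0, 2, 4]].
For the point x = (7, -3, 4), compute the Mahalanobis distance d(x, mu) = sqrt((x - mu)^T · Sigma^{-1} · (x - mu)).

Step 1 — centre the observation: (x - mu) = (1, -3, 1).

Step 2 — invert Sigma (cofactor / det for 3×3, or solve directly):
  Sigma^{-1} = [[0.6, -0.4, 0.2],
 [-0.4, 0.6, -0.3],
 [0.2, -0.3, 0.4]].

Step 3 — form the quadratic (x - mu)^T · Sigma^{-1} · (x - mu):
  Sigma^{-1} · (x - mu) = (2, -2.5, 1.5).
  (x - mu)^T · [Sigma^{-1} · (x - mu)] = (1)·(2) + (-3)·(-2.5) + (1)·(1.5) = 11.

Step 4 — take square root: d = √(11) ≈ 3.3166.

d(x, mu) = √(11) ≈ 3.3166


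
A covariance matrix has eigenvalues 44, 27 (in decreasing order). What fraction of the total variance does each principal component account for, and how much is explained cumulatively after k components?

Step 1 — total variance = trace(Sigma) = Σ λ_i = 44 + 27 = 71.

Step 2 — fraction explained by component i = λ_i / Σ λ:
  PC1: 44/71 = 0.6197
  PC2: 27/71 = 0.3803

Step 3 — cumulative fraction after k components = (λ_1 + ... + λ_k) / Σ λ:
  k = 1: 44/71 = 0.6197
  k = 2: (44 + 27)/71 = 71/71 = 1

Summary (fraction, with percent):

explained: PC1 0.6197 (61.97%), PC2 0.3803 (38.03%);  cumulative: 0.6197, 1


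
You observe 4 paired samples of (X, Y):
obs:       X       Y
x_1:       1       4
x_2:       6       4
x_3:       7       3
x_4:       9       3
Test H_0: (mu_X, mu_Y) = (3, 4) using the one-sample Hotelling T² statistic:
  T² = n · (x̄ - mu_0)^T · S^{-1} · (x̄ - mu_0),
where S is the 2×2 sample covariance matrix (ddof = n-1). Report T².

Step 1 — sample mean vector:
  mean(X) = (1 + 6 + 7 + 9) / 4 = 23/4 = 5.75
  mean(Y) = (4 + 4 + 3 + 3) / 4 = 14/4 = 3.5
  x̄ = (5.75, 3.5),  deviation x̄ - mu_0 = (5.75, 3.5) - (3, 4) = (2.75, -0.5).

Step 2 — sample covariance matrix, S[i,j] = (1/(n-1)) · Σ_k (x_{k,i} - mean_i) · (x_{k,j} - mean_j), divisor n-1 = 3:
  S[X,X] = ((-4.75)·(-4.75) + (0.25)·(0.25) + (1.25)·(1.25) + (3.25)·(3.25)) / 3 = 34.75/3 = 11.5833
  S[X,Y] = ((-4.75)·(0.5) + (0.25)·(0.5) + (1.25)·(-0.5) + (3.25)·(-0.5)) / 3 = -4.5/3 = -1.5
  S[Y,Y] = ((0.5)·(0.5) + (0.5)·(0.5) + (-0.5)·(-0.5) + (-0.5)·(-0.5)) / 3 = 1/3 = 0.3333
  S = [[11.5833, -1.5],
 [-1.5, 0.3333]].

Step 3 — invert S. det(S) = 11.5833·0.3333 - (-1.5)² = 1.6111.
  S^{-1} = (1/det) · [[d, -b], [-b, a]] = [[0.2069, 0.931],
 [0.931, 7.1897]].

Step 4 — quadratic form (x̄ - mu_0)^T · S^{-1} · (x̄ - mu_0):
  S^{-1} · (x̄ - mu_0) = (0.1034, -1.0345),
  (x̄ - mu_0)^T · [...] = (2.75)·(0.1034) + (-0.5)·(-1.0345) = 0.8017.

Step 5 — scale by n: T² = 4 · 0.8017 = 3.2069.

T² ≈ 3.2069


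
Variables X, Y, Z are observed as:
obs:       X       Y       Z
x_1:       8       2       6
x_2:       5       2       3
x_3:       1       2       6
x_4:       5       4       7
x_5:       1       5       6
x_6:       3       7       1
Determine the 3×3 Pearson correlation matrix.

Step 1 — column means:
  mean(X) = (8 + 5 + 1 + 5 + 1 + 3) / 6 = 23/6 = 3.8333
  mean(Y) = (2 + 2 + 2 + 4 + 5 + 7) / 6 = 22/6 = 3.6667
  mean(Z) = (6 + 3 + 6 + 7 + 6 + 1) / 6 = 29/6 = 4.8333

Step 2 — sample variances and covariances s[i,j] = (1/(n-1)) · Σ_k (x_{k,i} - mean_i) · (x_{k,j} - mean_j), with n-1 = 5:
  s[X,X] = ((4.1667)·(4.1667) + (1.1667)·(1.1667) + (-2.8333)·(-2.8333) + (1.1667)·(1.1667) + (-2.8333)·(-2.8333) + (-0.8333)·(-0.8333)) / 5 = 36.8333/5 = 7.3667
  s[X,Y] = ((4.1667)·(-1.6667) + (1.1667)·(-1.6667) + (-2.8333)·(-1.6667) + (1.1667)·(0.3333) + (-2.8333)·(1.3333) + (-0.8333)·(3.3333)) / 5 = -10.3333/5 = -2.0667
  s[X,Z] = ((4.1667)·(1.1667) + (1.1667)·(-1.8333) + (-2.8333)·(1.1667) + (1.1667)·(2.1667) + (-2.8333)·(1.1667) + (-0.8333)·(-3.8333)) / 5 = 1.8333/5 = 0.3667
  s[Y,Y] = ((-1.6667)·(-1.6667) + (-1.6667)·(-1.6667) + (-1.6667)·(-1.6667) + (0.3333)·(0.3333) + (1.3333)·(1.3333) + (3.3333)·(3.3333)) / 5 = 21.3333/5 = 4.2667
  s[Y,Z] = ((-1.6667)·(1.1667) + (-1.6667)·(-1.8333) + (-1.6667)·(1.1667) + (0.3333)·(2.1667) + (1.3333)·(1.1667) + (3.3333)·(-3.8333)) / 5 = -11.3333/5 = -2.2667
  s[Z,Z] = ((1.1667)·(1.1667) + (-1.8333)·(-1.8333) + (1.1667)·(1.1667) + (2.1667)·(2.1667) + (1.1667)·(1.1667) + (-3.8333)·(-3.8333)) / 5 = 26.8333/5 = 5.3667
  Sample standard deviations s_i = √(s[i,i]):
  s(X) = √(7.3667) = 2.7142
  s(Y) = √(4.2667) = 2.0656
  s(Z) = √(5.3667) = 2.3166

Step 3 — r_{ij} = s_{ij} / (s_i · s_j):
  r[X,X] = 1 (diagonal).
  r[X,Y] = -2.0667 / (2.7142 · 2.0656) = -2.0667 / 5.6063 = -0.3686
  r[X,Z] = 0.3667 / (2.7142 · 2.3166) = 0.3667 / 6.2876 = 0.0583
  r[Y,Y] = 1 (diagonal).
  r[Y,Z] = -2.2667 / (2.0656 · 2.3166) = -2.2667 / 4.7852 = -0.4737
  r[Z,Z] = 1 (diagonal).

R is symmetric with unit diagonal. Assembling:

R = [[1, -0.3686, 0.0583],
 [-0.3686, 1, -0.4737],
 [0.0583, -0.4737, 1]]


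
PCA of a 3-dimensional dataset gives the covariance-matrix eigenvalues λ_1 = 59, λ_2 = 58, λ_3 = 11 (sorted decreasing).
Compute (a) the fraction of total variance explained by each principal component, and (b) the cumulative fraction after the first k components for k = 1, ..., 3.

Step 1 — total variance = trace(Sigma) = Σ λ_i = 59 + 58 + 11 = 128.

Step 2 — fraction explained by component i = λ_i / Σ λ:
  PC1: 59/128 = 0.4609
  PC2: 58/128 = 0.4531
  PC3: 11/128 = 0.0859

Step 3 — cumulative fraction after k components = (λ_1 + ... + λ_k) / Σ λ:
  k = 1: 59/128 = 0.4609
  k = 2: (59 + 58)/128 = 117/128 = 0.9141
  k = 3: (59 + 58 + 11)/128 = 128/128 = 1

Summary (fraction, with percent):

explained: PC1 0.4609 (46.09%), PC2 0.4531 (45.31%), PC3 0.0859 (8.59%);  cumulative: 0.4609, 0.9141, 1


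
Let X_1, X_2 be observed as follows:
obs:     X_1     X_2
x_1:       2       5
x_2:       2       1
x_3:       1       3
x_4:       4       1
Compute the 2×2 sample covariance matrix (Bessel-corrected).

Step 1 — column means:
  mean(X_1) = (2 + 2 + 1 + 4) / 4 = 9/4 = 2.25
  mean(X_2) = (5 + 1 + 3 + 1) / 4 = 10/4 = 2.5

Step 2 — sample covariance S[i,j] = (1/(n-1)) · Σ_k (x_{k,i} - mean_i) · (x_{k,j} - mean_j), with n-1 = 3.
  S[X_1,X_1] = ((-0.25)·(-0.25) + (-0.25)·(-0.25) + (-1.25)·(-1.25) + (1.75)·(1.75)) / 3 = 4.75/3 = 1.5833
  S[X_1,X_2] = ((-0.25)·(2.5) + (-0.25)·(-1.5) + (-1.25)·(0.5) + (1.75)·(-1.5)) / 3 = -3.5/3 = -1.1667
  S[X_2,X_2] = ((2.5)·(2.5) + (-1.5)·(-1.5) + (0.5)·(0.5) + (-1.5)·(-1.5)) / 3 = 11/3 = 3.6667

S is symmetric (S[j,i] = S[i,j]). Assembling:

S = [[1.5833, -1.1667],
 [-1.1667, 3.6667]]


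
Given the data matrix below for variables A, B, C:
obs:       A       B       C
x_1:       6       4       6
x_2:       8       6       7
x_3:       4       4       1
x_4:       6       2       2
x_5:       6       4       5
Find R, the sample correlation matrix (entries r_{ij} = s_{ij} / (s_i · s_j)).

Step 1 — column means:
  mean(A) = (6 + 8 + 4 + 6 + 6) / 5 = 30/5 = 6
  mean(B) = (4 + 6 + 4 + 2 + 4) / 5 = 20/5 = 4
  mean(C) = (6 + 7 + 1 + 2 + 5) / 5 = 21/5 = 4.2

Step 2 — sample variances and covariances s[i,j] = (1/(n-1)) · Σ_k (x_{k,i} - mean_i) · (x_{k,j} - mean_j), with n-1 = 4:
  s[A,A] = ((0)·(0) + (2)·(2) + (-2)·(-2) + (0)·(0) + (0)·(0)) / 4 = 8/4 = 2
  s[A,B] = ((0)·(0) + (2)·(2) + (-2)·(0) + (0)·(-2) + (0)·(0)) / 4 = 4/4 = 1
  s[A,C] = ((0)·(1.8) + (2)·(2.8) + (-2)·(-3.2) + (0)·(-2.2) + (0)·(0.8)) / 4 = 12/4 = 3
  s[B,B] = ((0)·(0) + (2)·(2) + (0)·(0) + (-2)·(-2) + (0)·(0)) / 4 = 8/4 = 2
  s[B,C] = ((0)·(1.8) + (2)·(2.8) + (0)·(-3.2) + (-2)·(-2.2) + (0)·(0.8)) / 4 = 10/4 = 2.5
  s[C,C] = ((1.8)·(1.8) + (2.8)·(2.8) + (-3.2)·(-3.2) + (-2.2)·(-2.2) + (0.8)·(0.8)) / 4 = 26.8/4 = 6.7
  Sample standard deviations s_i = √(s[i,i]):
  s(A) = √(2) = 1.4142
  s(B) = √(2) = 1.4142
  s(C) = √(6.7) = 2.5884

Step 3 — r_{ij} = s_{ij} / (s_i · s_j):
  r[A,A] = 1 (diagonal).
  r[A,B] = 1 / (1.4142 · 1.4142) = 1 / 2 = 0.5
  r[A,C] = 3 / (1.4142 · 2.5884) = 3 / 3.6606 = 0.8195
  r[B,B] = 1 (diagonal).
  r[B,C] = 2.5 / (1.4142 · 2.5884) = 2.5 / 3.6606 = 0.6829
  r[C,C] = 1 (diagonal).

R is symmetric with unit diagonal. Assembling:

R = [[1, 0.5, 0.8195],
 [0.5, 1, 0.6829],
 [0.8195, 0.6829, 1]]


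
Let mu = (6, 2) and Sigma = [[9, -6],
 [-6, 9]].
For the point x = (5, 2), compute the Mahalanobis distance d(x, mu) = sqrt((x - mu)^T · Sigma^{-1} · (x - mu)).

Step 1 — centre the observation: (x - mu) = (-1, 0).

Step 2 — invert Sigma. det(Sigma) = 9·9 - (-6)² = 45.
  Sigma^{-1} = (1/det) · [[d, -b], [-b, a]] = [[0.2, 0.1333],
 [0.1333, 0.2]].

Step 3 — form the quadratic (x - mu)^T · Sigma^{-1} · (x - mu):
  Sigma^{-1} · (x - mu) = (-0.2, -0.1333).
  (x - mu)^T · [Sigma^{-1} · (x - mu)] = (-1)·(-0.2) + (0)·(-0.1333) = 0.2.

Step 4 — take square root: d = √(0.2) ≈ 0.4472.

d(x, mu) = √(0.2) ≈ 0.4472


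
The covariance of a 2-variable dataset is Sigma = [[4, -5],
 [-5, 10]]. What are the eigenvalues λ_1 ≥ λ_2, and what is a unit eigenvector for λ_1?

Step 1 — characteristic polynomial of 2×2 Sigma:
  det(Sigma - λI) = λ² - trace · λ + det = 0.
  trace = 4 + 10 = 14, det = 4·10 - (-5)² = 15.
Step 2 — discriminant:
  Δ = trace² - 4·det = 196 - 60 = 136.
Step 3 — eigenvalues:
  λ = (trace ± √Δ)/2 = (14 ± 11.6619)/2,
  λ_1 = 12.831,  λ_2 = 1.169.

Step 4 — unit eigenvector for λ_1: solve (Sigma - λ_1 I)v = 0. First row:
  (4 - 12.831)·v_x + (-5)·v_y = 0, i.e. (-8.831)·v_x + (-5)·v_y = 0,
  so v ∝ (b, λ_1 - a) = (-5, 8.831); multiply by -1 so the first entry is positive: u = (5, -8.831).
  ||u|| = √((5)² + (-8.831)²) = √(102.9857) ≈ 10.1482,
  v_1 = u/||u|| ≈ (0.4927, -0.8702) (||v_1|| = 1).

λ_1 = 12.831,  λ_2 = 1.169;  v_1 ≈ (0.4927, -0.8702)


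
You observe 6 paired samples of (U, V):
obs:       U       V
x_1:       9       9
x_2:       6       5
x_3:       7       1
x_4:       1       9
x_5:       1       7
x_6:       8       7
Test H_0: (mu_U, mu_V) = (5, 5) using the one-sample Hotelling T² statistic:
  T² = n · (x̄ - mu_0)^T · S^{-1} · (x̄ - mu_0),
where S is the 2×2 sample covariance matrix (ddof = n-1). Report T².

Step 1 — sample mean vector:
  mean(U) = (9 + 6 + 7 + 1 + 1 + 8) / 6 = 32/6 = 5.3333
  mean(V) = (9 + 5 + 1 + 9 + 7 + 7) / 6 = 38/6 = 6.3333
  x̄ = (5.3333, 6.3333),  deviation x̄ - mu_0 = (5.3333, 6.3333) - (5, 5) = (0.3333, 1.3333).

Step 2 — sample covariance matrix, S[i,j] = (1/(n-1)) · Σ_k (x_{k,i} - mean_i) · (x_{k,j} - mean_j), divisor n-1 = 5:
  S[U,U] = ((3.6667)·(3.6667) + (0.6667)·(0.6667) + (1.6667)·(1.6667) + (-4.3333)·(-4.3333) + (-4.3333)·(-4.3333) + (2.6667)·(2.6667)) / 5 = 61.3333/5 = 12.2667
  S[U,V] = ((3.6667)·(2.6667) + (0.6667)·(-1.3333) + (1.6667)·(-5.3333) + (-4.3333)·(2.6667) + (-4.3333)·(0.6667) + (2.6667)·(0.6667)) / 5 = -12.6667/5 = -2.5333
  S[V,V] = ((2.6667)·(2.6667) + (-1.3333)·(-1.3333) + (-5.3333)·(-5.3333) + (2.6667)·(2.6667) + (0.6667)·(0.6667) + (0.6667)·(0.6667)) / 5 = 45.3333/5 = 9.0667
  S = [[12.2667, -2.5333],
 [-2.5333, 9.0667]].

Step 3 — invert S. det(S) = 12.2667·9.0667 - (-2.5333)² = 104.8.
  S^{-1} = (1/det) · [[d, -b], [-b, a]] = [[0.0865, 0.0242],
 [0.0242, 0.117]].

Step 4 — quadratic form (x̄ - mu_0)^T · S^{-1} · (x̄ - mu_0):
  S^{-1} · (x̄ - mu_0) = (0.0611, 0.1641),
  (x̄ - mu_0)^T · [...] = (0.3333)·(0.0611) + (1.3333)·(0.1641) = 0.2392.

Step 5 — scale by n: T² = 6 · 0.2392 = 1.4351.

T² ≈ 1.4351


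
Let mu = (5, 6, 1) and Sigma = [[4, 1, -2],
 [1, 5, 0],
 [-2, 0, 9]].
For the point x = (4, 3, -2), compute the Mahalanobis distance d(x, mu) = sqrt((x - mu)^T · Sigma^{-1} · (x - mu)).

Step 1 — centre the observation: (x - mu) = (-1, -3, -3).

Step 2 — invert Sigma (cofactor / det for 3×3, or solve directly):
  Sigma^{-1} = [[0.298, -0.0596, 0.0662],
 [-0.0596, 0.2119, -0.0132],
 [0.0662, -0.0132, 0.1258]].

Step 3 — form the quadratic (x - mu)^T · Sigma^{-1} · (x - mu):
  Sigma^{-1} · (x - mu) = (-0.3179, -0.5364, -0.404).
  (x - mu)^T · [Sigma^{-1} · (x - mu)] = (-1)·(-0.3179) + (-3)·(-0.5364) + (-3)·(-0.404) = 3.1391.

Step 4 — take square root: d = √(3.1391) ≈ 1.7717.

d(x, mu) = √(3.1391) ≈ 1.7717


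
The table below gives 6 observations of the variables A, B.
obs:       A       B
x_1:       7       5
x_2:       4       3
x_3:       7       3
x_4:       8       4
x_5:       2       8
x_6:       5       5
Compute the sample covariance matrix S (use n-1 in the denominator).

Step 1 — column means:
  mean(A) = (7 + 4 + 7 + 8 + 2 + 5) / 6 = 33/6 = 5.5
  mean(B) = (5 + 3 + 3 + 4 + 8 + 5) / 6 = 28/6 = 4.6667

Step 2 — sample covariance S[i,j] = (1/(n-1)) · Σ_k (x_{k,i} - mean_i) · (x_{k,j} - mean_j), with n-1 = 5.
  S[A,A] = ((1.5)·(1.5) + (-1.5)·(-1.5) + (1.5)·(1.5) + (2.5)·(2.5) + (-3.5)·(-3.5) + (-0.5)·(-0.5)) / 5 = 25.5/5 = 5.1
  S[A,B] = ((1.5)·(0.3333) + (-1.5)·(-1.6667) + (1.5)·(-1.6667) + (2.5)·(-0.6667) + (-3.5)·(3.3333) + (-0.5)·(0.3333)) / 5 = -13/5 = -2.6
  S[B,B] = ((0.3333)·(0.3333) + (-1.6667)·(-1.6667) + (-1.6667)·(-1.6667) + (-0.6667)·(-0.6667) + (3.3333)·(3.3333) + (0.3333)·(0.3333)) / 5 = 17.3333/5 = 3.4667

S is symmetric (S[j,i] = S[i,j]). Assembling:

S = [[5.1, -2.6],
 [-2.6, 3.4667]]


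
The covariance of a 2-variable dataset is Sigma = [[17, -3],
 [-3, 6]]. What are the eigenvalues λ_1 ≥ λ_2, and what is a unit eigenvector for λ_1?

Step 1 — characteristic polynomial of 2×2 Sigma:
  det(Sigma - λI) = λ² - trace · λ + det = 0.
  trace = 17 + 6 = 23, det = 17·6 - (-3)² = 93.
Step 2 — discriminant:
  Δ = trace² - 4·det = 529 - 372 = 157.
Step 3 — eigenvalues:
  λ = (trace ± √Δ)/2 = (23 ± 12.53)/2,
  λ_1 = 17.765,  λ_2 = 5.235.

Step 4 — unit eigenvector for λ_1: solve (Sigma - λ_1 I)v = 0. First row:
  (17 - 17.765)·v_x + (-3)·v_y = 0, i.e. (-0.765)·v_x + (-3)·v_y = 0,
  so v ∝ (b, λ_1 - a) = (-3, 0.765); multiply by -1 so the first entry is positive: u = (3, -0.765).
  ||u|| = √((3)² + (-0.765)²) = √(9.5852) ≈ 3.096,
  v_1 = u/||u|| ≈ (0.969, -0.2471) (||v_1|| = 1).

λ_1 = 17.765,  λ_2 = 5.235;  v_1 ≈ (0.969, -0.2471)


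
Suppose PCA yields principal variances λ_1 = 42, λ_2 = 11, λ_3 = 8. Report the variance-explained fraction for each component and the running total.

Step 1 — total variance = trace(Sigma) = Σ λ_i = 42 + 11 + 8 = 61.

Step 2 — fraction explained by component i = λ_i / Σ λ:
  PC1: 42/61 = 0.6885
  PC2: 11/61 = 0.1803
  PC3: 8/61 = 0.1311

Step 3 — cumulative fraction after k components = (λ_1 + ... + λ_k) / Σ λ:
  k = 1: 42/61 = 0.6885
  k = 2: (42 + 11)/61 = 53/61 = 0.8689
  k = 3: (42 + 11 + 8)/61 = 61/61 = 1

Summary (fraction, with percent):

explained: PC1 0.6885 (68.85%), PC2 0.1803 (18.03%), PC3 0.1311 (13.11%);  cumulative: 0.6885, 0.8689, 1


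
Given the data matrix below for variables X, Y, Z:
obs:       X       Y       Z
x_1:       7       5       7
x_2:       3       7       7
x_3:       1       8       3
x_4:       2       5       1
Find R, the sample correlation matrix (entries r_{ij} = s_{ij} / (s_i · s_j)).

Step 1 — column means:
  mean(X) = (7 + 3 + 1 + 2) / 4 = 13/4 = 3.25
  mean(Y) = (5 + 7 + 8 + 5) / 4 = 25/4 = 6.25
  mean(Z) = (7 + 7 + 3 + 1) / 4 = 18/4 = 4.5

Step 2 — sample variances and covariances s[i,j] = (1/(n-1)) · Σ_k (x_{k,i} - mean_i) · (x_{k,j} - mean_j), with n-1 = 3:
  s[X,X] = ((3.75)·(3.75) + (-0.25)·(-0.25) + (-2.25)·(-2.25) + (-1.25)·(-1.25)) / 3 = 20.75/3 = 6.9167
  s[X,Y] = ((3.75)·(-1.25) + (-0.25)·(0.75) + (-2.25)·(1.75) + (-1.25)·(-1.25)) / 3 = -7.25/3 = -2.4167
  s[X,Z] = ((3.75)·(2.5) + (-0.25)·(2.5) + (-2.25)·(-1.5) + (-1.25)·(-3.5)) / 3 = 16.5/3 = 5.5
  s[Y,Y] = ((-1.25)·(-1.25) + (0.75)·(0.75) + (1.75)·(1.75) + (-1.25)·(-1.25)) / 3 = 6.75/3 = 2.25
  s[Y,Z] = ((-1.25)·(2.5) + (0.75)·(2.5) + (1.75)·(-1.5) + (-1.25)·(-3.5)) / 3 = 0.5/3 = 0.1667
  s[Z,Z] = ((2.5)·(2.5) + (2.5)·(2.5) + (-1.5)·(-1.5) + (-3.5)·(-3.5)) / 3 = 27/3 = 9
  Sample standard deviations s_i = √(s[i,i]):
  s(X) = √(6.9167) = 2.63
  s(Y) = √(2.25) = 1.5
  s(Z) = √(9) = 3

Step 3 — r_{ij} = s_{ij} / (s_i · s_j):
  r[X,X] = 1 (diagonal).
  r[X,Y] = -2.4167 / (2.63 · 1.5) = -2.4167 / 3.9449 = -0.6126
  r[X,Z] = 5.5 / (2.63 · 3) = 5.5 / 7.8899 = 0.6971
  r[Y,Y] = 1 (diagonal).
  r[Y,Z] = 0.1667 / (1.5 · 3) = 0.1667 / 4.5 = 0.037
  r[Z,Z] = 1 (diagonal).

R is symmetric with unit diagonal. Assembling:

R = [[1, -0.6126, 0.6971],
 [-0.6126, 1, 0.037],
 [0.6971, 0.037, 1]]


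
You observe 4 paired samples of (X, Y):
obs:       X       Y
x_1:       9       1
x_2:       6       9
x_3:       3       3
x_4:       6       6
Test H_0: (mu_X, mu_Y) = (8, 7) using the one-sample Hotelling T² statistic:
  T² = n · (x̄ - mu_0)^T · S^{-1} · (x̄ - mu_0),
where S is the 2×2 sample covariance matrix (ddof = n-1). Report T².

Step 1 — sample mean vector:
  mean(X) = (9 + 6 + 3 + 6) / 4 = 24/4 = 6
  mean(Y) = (1 + 9 + 3 + 6) / 4 = 19/4 = 4.75
  x̄ = (6, 4.75),  deviation x̄ - mu_0 = (6, 4.75) - (8, 7) = (-2, -2.25).

Step 2 — sample covariance matrix, S[i,j] = (1/(n-1)) · Σ_k (x_{k,i} - mean_i) · (x_{k,j} - mean_j), divisor n-1 = 3:
  S[X,X] = ((3)·(3) + (0)·(0) + (-3)·(-3) + (0)·(0)) / 3 = 18/3 = 6
  S[X,Y] = ((3)·(-3.75) + (0)·(4.25) + (-3)·(-1.75) + (0)·(1.25)) / 3 = -6/3 = -2
  S[Y,Y] = ((-3.75)·(-3.75) + (4.25)·(4.25) + (-1.75)·(-1.75) + (1.25)·(1.25)) / 3 = 36.75/3 = 12.25
  S = [[6, -2],
 [-2, 12.25]].

Step 3 — invert S. det(S) = 6·12.25 - (-2)² = 69.5.
  S^{-1} = (1/det) · [[d, -b], [-b, a]] = [[0.1763, 0.0288],
 [0.0288, 0.0863]].

Step 4 — quadratic form (x̄ - mu_0)^T · S^{-1} · (x̄ - mu_0):
  S^{-1} · (x̄ - mu_0) = (-0.4173, -0.2518),
  (x̄ - mu_0)^T · [...] = (-2)·(-0.4173) + (-2.25)·(-0.2518) = 1.4011.

Step 5 — scale by n: T² = 4 · 1.4011 = 5.6043.

T² ≈ 5.6043


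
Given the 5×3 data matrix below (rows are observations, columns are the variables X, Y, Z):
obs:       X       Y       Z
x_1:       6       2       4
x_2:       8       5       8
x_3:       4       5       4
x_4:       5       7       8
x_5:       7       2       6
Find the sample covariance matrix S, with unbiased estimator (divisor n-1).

Step 1 — column means:
  mean(X) = (6 + 8 + 4 + 5 + 7) / 5 = 30/5 = 6
  mean(Y) = (2 + 5 + 5 + 7 + 2) / 5 = 21/5 = 4.2
  mean(Z) = (4 + 8 + 4 + 8 + 6) / 5 = 30/5 = 6

Step 2 — sample covariance S[i,j] = (1/(n-1)) · Σ_k (x_{k,i} - mean_i) · (x_{k,j} - mean_j), with n-1 = 4.
  S[X,X] = ((0)·(0) + (2)·(2) + (-2)·(-2) + (-1)·(-1) + (1)·(1)) / 4 = 10/4 = 2.5
  S[X,Y] = ((0)·(-2.2) + (2)·(0.8) + (-2)·(0.8) + (-1)·(2.8) + (1)·(-2.2)) / 4 = -5/4 = -1.25
  S[X,Z] = ((0)·(-2) + (2)·(2) + (-2)·(-2) + (-1)·(2) + (1)·(0)) / 4 = 6/4 = 1.5
  S[Y,Y] = ((-2.2)·(-2.2) + (0.8)·(0.8) + (0.8)·(0.8) + (2.8)·(2.8) + (-2.2)·(-2.2)) / 4 = 18.8/4 = 4.7
  S[Y,Z] = ((-2.2)·(-2) + (0.8)·(2) + (0.8)·(-2) + (2.8)·(2) + (-2.2)·(0)) / 4 = 10/4 = 2.5
  S[Z,Z] = ((-2)·(-2) + (2)·(2) + (-2)·(-2) + (2)·(2) + (0)·(0)) / 4 = 16/4 = 4

S is symmetric (S[j,i] = S[i,j]). Assembling:

S = [[2.5, -1.25, 1.5],
 [-1.25, 4.7, 2.5],
 [1.5, 2.5, 4]]


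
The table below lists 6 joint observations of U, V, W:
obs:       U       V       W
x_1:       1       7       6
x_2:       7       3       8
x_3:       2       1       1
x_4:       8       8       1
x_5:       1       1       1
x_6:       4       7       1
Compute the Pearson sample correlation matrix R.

Step 1 — column means:
  mean(U) = (1 + 7 + 2 + 8 + 1 + 4) / 6 = 23/6 = 3.8333
  mean(V) = (7 + 3 + 1 + 8 + 1 + 7) / 6 = 27/6 = 4.5
  mean(W) = (6 + 8 + 1 + 1 + 1 + 1) / 6 = 18/6 = 3

Step 2 — sample variances and covariances s[i,j] = (1/(n-1)) · Σ_k (x_{k,i} - mean_i) · (x_{k,j} - mean_j), with n-1 = 5:
  s[U,U] = ((-2.8333)·(-2.8333) + (3.1667)·(3.1667) + (-1.8333)·(-1.8333) + (4.1667)·(4.1667) + (-2.8333)·(-2.8333) + (0.1667)·(0.1667)) / 5 = 46.8333/5 = 9.3667
  s[U,V] = ((-2.8333)·(2.5) + (3.1667)·(-1.5) + (-1.8333)·(-3.5) + (4.1667)·(3.5) + (-2.8333)·(-3.5) + (0.1667)·(2.5)) / 5 = 19.5/5 = 3.9
  s[U,W] = ((-2.8333)·(3) + (3.1667)·(5) + (-1.8333)·(-2) + (4.1667)·(-2) + (-2.8333)·(-2) + (0.1667)·(-2)) / 5 = 8/5 = 1.6
  s[V,V] = ((2.5)·(2.5) + (-1.5)·(-1.5) + (-3.5)·(-3.5) + (3.5)·(3.5) + (-3.5)·(-3.5) + (2.5)·(2.5)) / 5 = 51.5/5 = 10.3
  s[V,W] = ((2.5)·(3) + (-1.5)·(5) + (-3.5)·(-2) + (3.5)·(-2) + (-3.5)·(-2) + (2.5)·(-2)) / 5 = 2/5 = 0.4
  s[W,W] = ((3)·(3) + (5)·(5) + (-2)·(-2) + (-2)·(-2) + (-2)·(-2) + (-2)·(-2)) / 5 = 50/5 = 10
  Sample standard deviations s_i = √(s[i,i]):
  s(U) = √(9.3667) = 3.0605
  s(V) = √(10.3) = 3.2094
  s(W) = √(10) = 3.1623

Step 3 — r_{ij} = s_{ij} / (s_i · s_j):
  r[U,U] = 1 (diagonal).
  r[U,V] = 3.9 / (3.0605 · 3.2094) = 3.9 / 9.8223 = 0.3971
  r[U,W] = 1.6 / (3.0605 · 3.1623) = 1.6 / 9.6782 = 0.1653
  r[V,V] = 1 (diagonal).
  r[V,W] = 0.4 / (3.2094 · 3.1623) = 0.4 / 10.1489 = 0.0394
  r[W,W] = 1 (diagonal).

R is symmetric with unit diagonal. Assembling:

R = [[1, 0.3971, 0.1653],
 [0.3971, 1, 0.0394],
 [0.1653, 0.0394, 1]]


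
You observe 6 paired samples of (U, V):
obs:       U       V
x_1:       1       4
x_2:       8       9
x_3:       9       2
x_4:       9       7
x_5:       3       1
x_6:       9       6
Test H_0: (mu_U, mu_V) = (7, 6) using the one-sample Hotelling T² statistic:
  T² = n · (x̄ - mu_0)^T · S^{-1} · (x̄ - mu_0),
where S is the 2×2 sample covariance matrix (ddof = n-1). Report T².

Step 1 — sample mean vector:
  mean(U) = (1 + 8 + 9 + 9 + 3 + 9) / 6 = 39/6 = 6.5
  mean(V) = (4 + 9 + 2 + 7 + 1 + 6) / 6 = 29/6 = 4.8333
  x̄ = (6.5, 4.8333),  deviation x̄ - mu_0 = (6.5, 4.8333) - (7, 6) = (-0.5, -1.1667).

Step 2 — sample covariance matrix, S[i,j] = (1/(n-1)) · Σ_k (x_{k,i} - mean_i) · (x_{k,j} - mean_j), divisor n-1 = 5:
  S[U,U] = ((-5.5)·(-5.5) + (1.5)·(1.5) + (2.5)·(2.5) + (2.5)·(2.5) + (-3.5)·(-3.5) + (2.5)·(2.5)) / 5 = 63.5/5 = 12.7
  S[U,V] = ((-5.5)·(-0.8333) + (1.5)·(4.1667) + (2.5)·(-2.8333) + (2.5)·(2.1667) + (-3.5)·(-3.8333) + (2.5)·(1.1667)) / 5 = 25.5/5 = 5.1
  S[V,V] = ((-0.8333)·(-0.8333) + (4.1667)·(4.1667) + (-2.8333)·(-2.8333) + (2.1667)·(2.1667) + (-3.8333)·(-3.8333) + (1.1667)·(1.1667)) / 5 = 46.8333/5 = 9.3667
  S = [[12.7, 5.1],
 [5.1, 9.3667]].

Step 3 — invert S. det(S) = 12.7·9.3667 - (5.1)² = 92.9467.
  S^{-1} = (1/det) · [[d, -b], [-b, a]] = [[0.1008, -0.0549],
 [-0.0549, 0.1366]].

Step 4 — quadratic form (x̄ - mu_0)^T · S^{-1} · (x̄ - mu_0):
  S^{-1} · (x̄ - mu_0) = (0.0136, -0.132),
  (x̄ - mu_0)^T · [...] = (-0.5)·(0.0136) + (-1.1667)·(-0.132) = 0.1472.

Step 5 — scale by n: T² = 6 · 0.1472 = 0.8829.

T² ≈ 0.8829


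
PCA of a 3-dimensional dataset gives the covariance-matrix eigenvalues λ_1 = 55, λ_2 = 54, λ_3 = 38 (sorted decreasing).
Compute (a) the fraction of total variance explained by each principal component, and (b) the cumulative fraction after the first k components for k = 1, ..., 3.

Step 1 — total variance = trace(Sigma) = Σ λ_i = 55 + 54 + 38 = 147.

Step 2 — fraction explained by component i = λ_i / Σ λ:
  PC1: 55/147 = 0.3741
  PC2: 54/147 = 0.3673
  PC3: 38/147 = 0.2585

Step 3 — cumulative fraction after k components = (λ_1 + ... + λ_k) / Σ λ:
  k = 1: 55/147 = 0.3741
  k = 2: (55 + 54)/147 = 109/147 = 0.7415
  k = 3: (55 + 54 + 38)/147 = 147/147 = 1

Summary (fraction, with percent):

explained: PC1 0.3741 (37.41%), PC2 0.3673 (36.73%), PC3 0.2585 (25.85%);  cumulative: 0.3741, 0.7415, 1


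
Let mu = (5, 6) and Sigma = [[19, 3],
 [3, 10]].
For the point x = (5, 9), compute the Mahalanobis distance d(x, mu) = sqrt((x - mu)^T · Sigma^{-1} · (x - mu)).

Step 1 — centre the observation: (x - mu) = (0, 3).

Step 2 — invert Sigma. det(Sigma) = 19·10 - (3)² = 181.
  Sigma^{-1} = (1/det) · [[d, -b], [-b, a]] = [[0.0552, -0.0166],
 [-0.0166, 0.105]].

Step 3 — form the quadratic (x - mu)^T · Sigma^{-1} · (x - mu):
  Sigma^{-1} · (x - mu) = (-0.0497, 0.3149).
  (x - mu)^T · [Sigma^{-1} · (x - mu)] = (0)·(-0.0497) + (3)·(0.3149) = 0.9448.

Step 4 — take square root: d = √(0.9448) ≈ 0.972.

d(x, mu) = √(0.9448) ≈ 0.972


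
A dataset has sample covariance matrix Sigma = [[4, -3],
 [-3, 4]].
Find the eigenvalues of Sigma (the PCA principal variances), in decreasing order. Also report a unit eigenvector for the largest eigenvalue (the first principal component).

Step 1 — characteristic polynomial of 2×2 Sigma:
  det(Sigma - λI) = λ² - trace · λ + det = 0.
  trace = 4 + 4 = 8, det = 4·4 - (-3)² = 7.
Step 2 — discriminant:
  Δ = trace² - 4·det = 64 - 28 = 36.
Step 3 — eigenvalues:
  λ = (trace ± √Δ)/2 = (8 ± 6)/2,
  λ_1 = 7,  λ_2 = 1.

Step 4 — unit eigenvector for λ_1: solve (Sigma - λ_1 I)v = 0. First row:
  (4 - 7)·v_x + (-3)·v_y = 0, i.e. (-3)·v_x + (-3)·v_y = 0,
  so v ∝ (b, λ_1 - a) = (-3, 3); multiply by -1 so the first entry is positive: u = (3, -3).
  ||u|| = √((3)² + (-3)²) = √(18) ≈ 4.2426,
  v_1 = u/||u|| ≈ (0.7071, -0.7071) (||v_1|| = 1).

λ_1 = 7,  λ_2 = 1;  v_1 ≈ (0.7071, -0.7071)


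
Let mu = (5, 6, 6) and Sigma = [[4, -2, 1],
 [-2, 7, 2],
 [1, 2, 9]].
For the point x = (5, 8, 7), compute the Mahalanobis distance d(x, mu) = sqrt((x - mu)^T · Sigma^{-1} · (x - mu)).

Step 1 — centre the observation: (x - mu) = (0, 2, 1).

Step 2 — invert Sigma (cofactor / det for 3×3, or solve directly):
  Sigma^{-1} = [[0.3189, 0.1081, -0.0595],
 [0.1081, 0.1892, -0.0541],
 [-0.0595, -0.0541, 0.1297]].

Step 3 — form the quadratic (x - mu)^T · Sigma^{-1} · (x - mu):
  Sigma^{-1} · (x - mu) = (0.1568, 0.3243, 0.0216).
  (x - mu)^T · [Sigma^{-1} · (x - mu)] = (0)·(0.1568) + (2)·(0.3243) + (1)·(0.0216) = 0.6703.

Step 4 — take square root: d = √(0.6703) ≈ 0.8187.

d(x, mu) = √(0.6703) ≈ 0.8187


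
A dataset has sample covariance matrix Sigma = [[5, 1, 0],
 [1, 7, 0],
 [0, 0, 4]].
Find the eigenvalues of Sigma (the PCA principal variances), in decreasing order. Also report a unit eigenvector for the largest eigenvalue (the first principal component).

Step 1 — characteristic polynomial p(λ) = det(λI - Sigma) = λ³ - tr·λ² + c_1·λ - det, where tr = trace, c_1 = sum of the principal 2×2 minors, det = det(Sigma):
  tr = 5 + 7 + 4 = 16,
  c_1 = (5·7 - (1)²) + (5·4 - (0)²) + (7·4 - (0)²) = 34 + 20 + 28 = 82,
  det = 5·(7·4 - (0)²) - (1)·((1)·4 - (0)·(0)) + (0)·((1)·(0) - 7·(0)) = 5·(28) - (1)·(4) + (0)·(0) = 136.
  So p(λ) = λ³ - 16λ² + 82λ - 136.
Step 2 — look for an integer root (rational root theorem: any rational root is an integer divisor of 136). Testing λ = 4:
  p(4) = 64 - 256 + 328 - 136 = 0  ✓
  Dividing out (λ - 4): p(λ) = (λ - 4)(λ² - 12λ + 34).
Step 3 — remaining eigenvalues from the quadratic λ² - 12λ + 34 = 0:
  Δ = 12² - 4·34 = 144 - 136 = 8,  λ = (12 ± √8)/2 = (12 ± 2.8284)/2 ≈ 7.4142 or 4.5858.
  Sorted: λ_1 = 7.4142,  λ_2 = 4.5858,  λ_3 = 4  (check: sum = 16 = tr ✓).

Step 4 — unit eigenvector for λ_1 ≈ 7.4142: v spans the null space of (Sigma - λ_1 I), whose rows are
  r_1 = (-2.4142, 1, 0),  r_2 = (1, -0.4142, 0),  r_3 = (0, 0, -3.4142).
  v is orthogonal to every row, so take v ∝ r_1 × r_3 = ((1)·(-3.4142) - (0)·(0), (0)·(0) - (-2.4142)·(-3.4142), (-2.4142)·(0) - (1)·(0)) ≈ (-3.4142, -8.2426, 0).
  Rescale (multiply by -1 so the first nonzero entry is positive): u = (3.4142, 8.2426, 0).
  ||u|| = √((3.4142)² + (8.2426)² + (0)²) = √(79.598) ≈ 8.9218,  v_1 = u/||u|| ≈ (0.3827, 0.9239, 0) (||v_1|| = 1).

λ_1 = 7.4142,  λ_2 = 4.5858,  λ_3 = 4;  v_1 ≈ (0.3827, 0.9239, 0)
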